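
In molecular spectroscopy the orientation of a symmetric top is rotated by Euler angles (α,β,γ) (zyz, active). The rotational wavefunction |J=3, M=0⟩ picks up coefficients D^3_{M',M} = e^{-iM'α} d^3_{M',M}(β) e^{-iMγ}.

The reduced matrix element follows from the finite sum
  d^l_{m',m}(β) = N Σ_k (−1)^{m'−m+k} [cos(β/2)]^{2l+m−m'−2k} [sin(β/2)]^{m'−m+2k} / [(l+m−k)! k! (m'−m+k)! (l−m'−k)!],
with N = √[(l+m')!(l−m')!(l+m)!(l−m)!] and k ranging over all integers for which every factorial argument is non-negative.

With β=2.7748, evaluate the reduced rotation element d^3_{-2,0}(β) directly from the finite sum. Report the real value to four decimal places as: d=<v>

d=-0.1644

d^3_{-2,0}(β=2.7748) via the finite sum:
c=cos(2.774800/2)=0.182370, s=sin(2.774800/2)=0.983230; N=√[1·120·6·6]=65.726707
Admissible k: 2..3 (factorial args all ≥0)
  k=2: (−1)^0·65.7267/(12)·0.1824^4·0.9832^2 = +0.005857
  k=3: (−1)^1·65.7267/(12)·0.1824^2·0.9832^4 = -0.170250
d^3_{-2,0}(2.7748) = +0.005857 -0.170250 = -0.164393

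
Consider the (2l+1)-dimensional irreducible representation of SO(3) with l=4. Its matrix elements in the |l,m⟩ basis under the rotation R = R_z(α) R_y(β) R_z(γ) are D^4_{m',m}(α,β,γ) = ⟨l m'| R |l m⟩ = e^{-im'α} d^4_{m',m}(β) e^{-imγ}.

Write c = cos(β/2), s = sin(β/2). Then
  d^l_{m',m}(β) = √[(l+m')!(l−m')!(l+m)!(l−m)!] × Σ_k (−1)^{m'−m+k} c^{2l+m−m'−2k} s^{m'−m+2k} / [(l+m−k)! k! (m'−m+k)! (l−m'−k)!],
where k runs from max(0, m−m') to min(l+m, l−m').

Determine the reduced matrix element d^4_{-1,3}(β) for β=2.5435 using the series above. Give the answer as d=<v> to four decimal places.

d=-0.4415

d^4_{-1,3}(β=2.5435) via the finite sum:
Half-angle: c=0.294609, s=0.955618. N=√(6·120·5040·1)=1904.940944
k: max(0,(3)−(-1))=4 … min(4+(3),4−(-1))=5
  k=4: (−1)^0·1904.9409/(144)·0.2946^4·0.9556^4 = +0.083107
  k=5: (−1)^1·1904.9409/(240)·0.2946^2·0.9556^6 = -0.524648
d^4_{-1,3}(2.5435) = +0.083107 -0.524648 = -0.441540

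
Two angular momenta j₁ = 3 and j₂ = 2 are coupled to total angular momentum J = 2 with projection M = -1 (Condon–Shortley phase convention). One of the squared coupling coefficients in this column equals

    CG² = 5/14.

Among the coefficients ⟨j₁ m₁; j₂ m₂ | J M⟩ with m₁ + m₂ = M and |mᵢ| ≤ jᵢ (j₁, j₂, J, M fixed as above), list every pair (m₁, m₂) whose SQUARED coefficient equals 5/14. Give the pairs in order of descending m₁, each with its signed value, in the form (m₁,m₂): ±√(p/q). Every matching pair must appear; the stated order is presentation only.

Admissible pairs with m₁+m₂ = M = -1: (-3,2), (-2,1), (-1,0), (0,-1), (1,-2)
  (m₁,m₂)=(1,-2): CG² = 3/14, CG = +√(3/14)
  (m₁,m₂)=(0,-1): CG² = 2/7, CG = −√(2/7)
  (m₁,m₂)=(-1,0): CG² = 1/7, CG = +√(1/7)
  (m₁,m₂)=(-2,1): CG² = 0/1, CG = 0
  (m₁,m₂)=(-3,2): CG² = 5/14, CG = −√(5/14)   ← matches the target
Pairs with CG² = 5/14: (-3,2): −√(5/14)

(-3,2): −√(5/14)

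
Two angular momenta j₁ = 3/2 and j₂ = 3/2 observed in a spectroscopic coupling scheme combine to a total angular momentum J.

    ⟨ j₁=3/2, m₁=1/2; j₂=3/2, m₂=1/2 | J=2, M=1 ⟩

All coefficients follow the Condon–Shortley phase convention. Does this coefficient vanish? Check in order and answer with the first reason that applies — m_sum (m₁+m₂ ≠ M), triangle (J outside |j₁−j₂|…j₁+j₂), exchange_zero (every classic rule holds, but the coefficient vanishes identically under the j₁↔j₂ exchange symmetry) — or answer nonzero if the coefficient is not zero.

m-sum: m₁+m₂ = 1/2+1/2 = 1, M = 1  ✓
triangle: |j₁−j₂| = 0 ≤ J = 2 ≤ j₁+j₂ = 3  ✓
exchange: j₁=j₂ and m₁=m₂, and (−1)^(j₁+j₂−J) = (−1)^1 = −1 forces ⟨j₁m₁;j₂m₂|JM⟩ = −⟨j₂m₂;j₁m₁|JM⟩ = −⟨j₁m₁;j₂m₂|JM⟩ ⇒ the coefficient vanishes identically
Racah sum check: Σ_k collapses to 0 ⇒ CG = 0

exchange_zero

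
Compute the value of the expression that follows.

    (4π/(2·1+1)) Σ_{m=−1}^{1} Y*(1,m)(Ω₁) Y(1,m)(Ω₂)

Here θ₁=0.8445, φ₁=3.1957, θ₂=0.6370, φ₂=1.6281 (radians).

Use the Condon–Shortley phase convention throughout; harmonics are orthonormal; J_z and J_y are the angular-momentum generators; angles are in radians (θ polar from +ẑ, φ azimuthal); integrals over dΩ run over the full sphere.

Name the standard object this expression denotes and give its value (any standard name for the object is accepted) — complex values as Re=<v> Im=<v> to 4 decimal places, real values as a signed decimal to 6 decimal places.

This sum is the spherical-harmonic addition theorem: it equals the Legendre polynomial P_l(cos γ) of the angle γ between the two directions.
Addition theorem: P_1(cos γ) = (4π/3) Σ_m Y*_{lm}(Ω₁) Y_{lm}(Ω₂), m = −1…1:
  m=-1: Y*=-0.257927-0.013969i  Y=-0.011769-0.205158i  product +0.000170+0.053080i
  m=+0: Y*=+0.324483-0.000000i  Y=+0.392780+0.000000i  product +0.127450+0.000000i
  m=+1: Y*=+0.257927-0.013969i  Y=+0.011769-0.205158i  product +0.000170-0.053080i
Accumulated sum +0.127790+0.000000i; after 4π/(2l+1) scaling, +0.535285+0.000000i ⇒ P_1 = 0.535285

Legendre polynomial (addition theorem), +0.535285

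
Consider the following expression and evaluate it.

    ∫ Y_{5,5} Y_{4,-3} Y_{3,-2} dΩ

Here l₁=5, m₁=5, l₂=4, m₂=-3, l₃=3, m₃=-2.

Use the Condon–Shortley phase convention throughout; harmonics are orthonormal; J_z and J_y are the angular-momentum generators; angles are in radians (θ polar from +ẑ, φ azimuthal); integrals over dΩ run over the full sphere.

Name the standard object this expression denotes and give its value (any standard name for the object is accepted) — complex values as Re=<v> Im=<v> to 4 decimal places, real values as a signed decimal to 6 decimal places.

This is a Gaunt coefficient — the integral of a triple product of spherical harmonics over the sphere.
m-sum 0 ✓  L=12 even ✓  1≤3≤9 ✓
Π(2lᵢ+1) = 11×9×7 = 693
triangle coeff Δ(5,4,3) = 1/180180
Σ_t [2,4]: t=2:+1/576 t=3:−1/144 t=4:+1/576 = -1/288
(3j)²=20/1001 [(5 4 3; 0 0 0)], sign=+1
Σ_t [0,0]: t=0:+1/17280 = 1/17280
(3j)²=35/858 [(5 4 3; 5 -3 -2)], sign=-1
⇒ 4πI² = 1050/1859
I = (-1)√(1050/1859/(4π)) = -0.21200691

Gaunt coefficient, -0.212007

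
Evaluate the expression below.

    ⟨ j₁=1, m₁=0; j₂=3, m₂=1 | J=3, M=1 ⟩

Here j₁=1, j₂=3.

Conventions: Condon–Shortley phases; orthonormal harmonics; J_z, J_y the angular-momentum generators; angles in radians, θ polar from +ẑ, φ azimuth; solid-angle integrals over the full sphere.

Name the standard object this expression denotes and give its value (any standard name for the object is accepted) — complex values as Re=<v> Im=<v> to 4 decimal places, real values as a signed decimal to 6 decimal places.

This is a Clebsch–Gordan (vector-coupling) coefficient.
j₁+j₂−J=1  J+j₁−j₂=1  J−j₁+j₂=5  j₁+j₂+J+1=8
(j₁±m₁, j₂±m₂, J±M) = (1,1,4,2,4,2)
P² = 48
sum k=0..1:
  [0] +1/24 = 1/24
  [1] −1/12 = -1/12
S = -1/24
C² = P²·S² = 1/12 ; C = -0.288675

Clebsch–Gordan coefficient, −√(1/12) ≈ -0.288675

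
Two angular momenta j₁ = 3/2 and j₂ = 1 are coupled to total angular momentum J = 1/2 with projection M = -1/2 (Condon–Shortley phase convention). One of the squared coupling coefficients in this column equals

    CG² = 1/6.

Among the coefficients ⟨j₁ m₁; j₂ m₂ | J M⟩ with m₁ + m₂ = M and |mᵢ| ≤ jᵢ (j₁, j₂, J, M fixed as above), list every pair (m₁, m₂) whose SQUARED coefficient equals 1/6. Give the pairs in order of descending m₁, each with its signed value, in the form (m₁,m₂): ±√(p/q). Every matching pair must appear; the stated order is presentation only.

(1/2,-1): +√(1/6)

Admissible pairs with m₁+m₂ = M = -1/2: (-3/2,1), (-1/2,0), (1/2,-1)
  (m₁,m₂)=(1/2,-1): CG² = 1/6, CG = +√(1/6)   ← matches the target
  (m₁,m₂)=(-1/2,0): CG² = 1/3, CG = −√(1/3)
  (m₁,m₂)=(-3/2,1): CG² = 1/2, CG = +√(1/2)
Pairs with CG² = 1/6: (1/2,-1): +√(1/6)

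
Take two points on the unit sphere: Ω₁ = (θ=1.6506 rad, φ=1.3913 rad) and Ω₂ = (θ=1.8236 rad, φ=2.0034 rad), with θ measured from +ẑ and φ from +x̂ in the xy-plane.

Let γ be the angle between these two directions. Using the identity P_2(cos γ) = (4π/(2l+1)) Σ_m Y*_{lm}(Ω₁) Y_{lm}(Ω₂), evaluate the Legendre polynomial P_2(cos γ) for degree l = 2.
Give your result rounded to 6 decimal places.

Summing Y*_{l m}(θ₁,φ₁)·Y_{l m}(θ₂,φ₂) over m ∈ [−2, 2]; prefactor 4π/(2·2+1) = 2.513274:
  [-2]  conj(Y_{2,-2})(Ω₁) = -0.359351+0.134848i ; Y_{2,-2}(Ω₂) = -0.234821+0.275648i ; Δ = +0.047213-0.130720i
  [-1]  conj(Y_{2,-1})(Ω₁) = -0.010960-0.060404i ; Y_{2,-1}(Ω₂) = +0.078434+0.169853i ; Δ = +0.009400-0.006599i
  [+0]  conj(Y_{2,0})(Ω₁) = -0.309379-0.000000i ; Y_{2,0}(Ω₂) = -0.256199+0.000000i ; Δ = +0.079262+0.000000i
  [+1]  conj(Y_{2,1})(Ω₁) = +0.010960-0.060404i ; Y_{2,1}(Ω₂) = -0.078434+0.169853i ; Δ = +0.009400+0.006599i
  [+2]  conj(Y_{2,2})(Ω₁) = -0.359351-0.134848i ; Y_{2,2}(Ω₂) = -0.234821-0.275648i ; Δ = +0.047213+0.130720i
Accumulated sum +0.192488+0.000000i; after 4π/(2l+1) scaling, +0.483776+0.000000i ⇒ P_2 = 0.483776

0.483776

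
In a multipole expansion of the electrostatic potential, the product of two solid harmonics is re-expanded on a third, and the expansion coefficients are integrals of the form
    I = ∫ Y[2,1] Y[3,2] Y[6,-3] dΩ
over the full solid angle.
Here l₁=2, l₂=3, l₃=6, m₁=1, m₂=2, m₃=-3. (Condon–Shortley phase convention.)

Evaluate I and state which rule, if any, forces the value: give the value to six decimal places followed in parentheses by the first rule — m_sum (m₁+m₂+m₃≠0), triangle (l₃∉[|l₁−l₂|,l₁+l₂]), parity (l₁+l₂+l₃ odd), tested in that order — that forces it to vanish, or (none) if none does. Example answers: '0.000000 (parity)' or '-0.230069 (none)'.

0.000000 (triangle)

triangle: need 1≤l₃≤5, have 6; I=0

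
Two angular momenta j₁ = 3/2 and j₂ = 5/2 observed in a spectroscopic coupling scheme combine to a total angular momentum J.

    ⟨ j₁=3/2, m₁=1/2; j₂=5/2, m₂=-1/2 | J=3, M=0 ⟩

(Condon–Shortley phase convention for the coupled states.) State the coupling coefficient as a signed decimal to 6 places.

+√(1/5) ≈ +0.447214

√[7·1!2!4!/8! · 2!1!2!3!3!3!] = √(36/5)
  +(−1)^0/∏(0,1,1,2,1,2)! = 1/4  (running 1/4)
  +(−1)^1/∏(1,0,0,1,2,3)! = -1/12  (running 1/6)
⟨..|..⟩ = √(36/5)·(1/6) = +0.447214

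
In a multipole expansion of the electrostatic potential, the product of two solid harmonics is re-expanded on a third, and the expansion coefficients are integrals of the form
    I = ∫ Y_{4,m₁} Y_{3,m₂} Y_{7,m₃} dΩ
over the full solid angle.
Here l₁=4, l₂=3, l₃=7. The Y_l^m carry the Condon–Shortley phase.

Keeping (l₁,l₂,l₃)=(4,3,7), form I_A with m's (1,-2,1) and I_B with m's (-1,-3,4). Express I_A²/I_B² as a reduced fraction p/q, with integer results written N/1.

Same 4,3,7: normalisation and zero-m 3j drop out of the ratio.
A: Δ: 0! 8! 6! / 15! → 1/45045; sum: t=0:+1/86400 = 1/86400; 3j²(4 3 7; 1 -2 1) = Δ·Π!·Σ² = 16/2145  (sign +1)
B: Δ: 0! 8! 6! / 15! → 1/45045; sum: t=0:+1/518400 = 1/518400; 3j²(4 3 7; -1 -3 4) = Δ·Π!·Σ² = 2/195  (sign -1)
I_A²/I_B² = (16/2145)/(2/195) = 8/11

8/11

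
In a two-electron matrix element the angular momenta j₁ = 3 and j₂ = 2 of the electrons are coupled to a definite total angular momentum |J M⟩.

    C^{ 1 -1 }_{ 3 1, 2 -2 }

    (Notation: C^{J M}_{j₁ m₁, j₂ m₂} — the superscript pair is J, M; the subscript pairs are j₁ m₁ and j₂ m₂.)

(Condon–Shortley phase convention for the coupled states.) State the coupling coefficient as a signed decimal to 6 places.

triangle: 4!·2!·0!/7! = 48/5040
(j±m)!: 4!·2!·0!·4!·0!·2! = 2304
prefactor² = (2J+1)·Δ·N² = 2304/35
  k=0: +1/(0!·4!·2!·0!·0!·0!) = 1/48
Σ = 1/48  ⇒  CG² = 2304/35·(1/48)² = 1/35
CG = +√(1/35) = +0.169031

+√(1/35) = +0.169031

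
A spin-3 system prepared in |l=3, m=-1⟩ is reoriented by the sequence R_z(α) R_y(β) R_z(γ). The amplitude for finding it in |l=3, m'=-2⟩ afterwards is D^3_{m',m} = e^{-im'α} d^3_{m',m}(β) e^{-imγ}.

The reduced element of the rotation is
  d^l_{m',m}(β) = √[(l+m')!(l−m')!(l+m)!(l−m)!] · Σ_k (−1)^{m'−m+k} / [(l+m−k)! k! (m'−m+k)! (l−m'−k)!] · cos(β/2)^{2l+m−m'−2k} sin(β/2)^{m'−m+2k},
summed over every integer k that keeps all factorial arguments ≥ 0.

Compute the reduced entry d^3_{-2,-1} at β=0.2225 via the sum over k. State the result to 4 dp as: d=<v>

d^3_{-2,-1}(β=0.2225) via the finite sum:
Half-angle: c=0.993818, s=0.111021. N=√(1·120·2·24)=75.894664
k∈{1,2} keeps every argument non-negative
  k=1: (−1)^0·75.8947/(24)·0.9938^5·0.1110^1 = +0.340360
  k=2: (−1)^1·75.8947/(12)·0.9938^3·0.1110^3 = -0.008495
d^3_{-2,-1}(0.2225) = +0.340360 -0.008495 = +0.331865

d=0.3319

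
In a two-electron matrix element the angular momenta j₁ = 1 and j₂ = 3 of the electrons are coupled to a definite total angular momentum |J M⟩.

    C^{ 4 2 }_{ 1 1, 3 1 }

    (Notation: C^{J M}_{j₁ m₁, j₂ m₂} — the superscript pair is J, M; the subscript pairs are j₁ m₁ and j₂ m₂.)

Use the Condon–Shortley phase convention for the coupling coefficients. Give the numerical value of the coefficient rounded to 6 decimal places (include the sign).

j₁+j₂−J=0  J+j₁−j₂=2  J−j₁+j₂=6  j₁+j₂+J+1=9
(j₁±m₁, j₂±m₂, J±M) = (2,0,4,2,6,2)
P² = 34560/7
sum k=0..0:
  [0] +1/96 = 1/96
S = 1/96
C² = P²·S² = 15/28 ; C = +0.731925

+√(15/28) = +0.731925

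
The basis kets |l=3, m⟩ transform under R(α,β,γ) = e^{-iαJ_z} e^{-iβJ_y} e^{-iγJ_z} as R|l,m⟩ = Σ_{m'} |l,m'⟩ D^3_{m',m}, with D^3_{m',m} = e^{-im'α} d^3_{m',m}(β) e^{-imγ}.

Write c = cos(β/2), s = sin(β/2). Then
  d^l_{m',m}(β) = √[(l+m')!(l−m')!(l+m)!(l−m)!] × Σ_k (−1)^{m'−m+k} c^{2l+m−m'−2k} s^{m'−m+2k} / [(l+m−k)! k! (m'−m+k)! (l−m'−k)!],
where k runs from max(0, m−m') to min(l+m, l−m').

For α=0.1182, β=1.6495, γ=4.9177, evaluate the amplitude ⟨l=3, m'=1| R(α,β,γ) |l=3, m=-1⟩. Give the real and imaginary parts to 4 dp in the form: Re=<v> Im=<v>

Split into d^3_{1,-1}(β=1.6495) × two z-phases.
c=cos(1.649500/2)=0.678741, s=sin(1.649500/2)=0.734378; N=√[24·2·2·24]=48.000000
Admissible k: 0..2 (factorial args all ≥0)
  k=0: (−1)^2·48.0000/(8)·0.6787^4·0.7344^2 = +0.686762
  k=1: (−1)^3·48.0000/(6)·0.6787^2·0.7344^4 = -1.071955
  k=2: (−1)^4·48.0000/(48)·0.6787^0·0.7344^6 = +0.156862
d^3_{1,-1}(1.6495) = +0.686762 -1.071955 +0.156862 = -0.228331
Phases: e^{-i·(1)·0.1182}=+0.993023-0.117925i, e^{-i·(-1)·4.9177}=+0.203872-0.978998i ⇒ D=-0.019865+0.227465i

Re=-0.0199 Im=0.2275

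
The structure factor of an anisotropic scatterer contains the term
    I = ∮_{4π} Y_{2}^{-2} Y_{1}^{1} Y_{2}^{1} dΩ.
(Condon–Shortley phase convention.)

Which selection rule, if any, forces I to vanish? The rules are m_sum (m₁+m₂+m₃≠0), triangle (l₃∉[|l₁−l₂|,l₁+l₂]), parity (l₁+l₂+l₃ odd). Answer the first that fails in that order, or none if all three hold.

parity

m₁+m₂+m₃ = -2 + 1 + 1 = 0  ✓
triangle: |2−1|=1 ≤ l₃=2 ≤ 2+1=3  ✓
parity: l₁+l₂+l₃ = 5 is odd  ✗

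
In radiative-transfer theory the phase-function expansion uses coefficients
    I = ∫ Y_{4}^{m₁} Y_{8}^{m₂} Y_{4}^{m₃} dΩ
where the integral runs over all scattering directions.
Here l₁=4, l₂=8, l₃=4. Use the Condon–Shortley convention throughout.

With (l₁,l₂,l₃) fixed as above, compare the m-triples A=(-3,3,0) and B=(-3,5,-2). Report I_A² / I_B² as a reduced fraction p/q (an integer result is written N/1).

Same 4,8,4: normalisation and zero-m 3j drop out of the ratio.
A: Δ: 8! 0! 8! / 17! → 1/218790; sum: t=7:−1/2903040 = -1/2903040; 3j²(4 8 4; -3 3 0) = Δ·Π!·Σ² = 5/663  (sign -1)
B: Δ: 8! 0! 8! / 17! → 1/218790; sum: t=7:−1/7257600 = -1/7257600; 3j²(4 8 4; -3 5 -2) = Δ·Π!·Σ² = 2/85  (sign -1)
I_A²/I_B² = (5/663)/(2/85) = 25/78

25/78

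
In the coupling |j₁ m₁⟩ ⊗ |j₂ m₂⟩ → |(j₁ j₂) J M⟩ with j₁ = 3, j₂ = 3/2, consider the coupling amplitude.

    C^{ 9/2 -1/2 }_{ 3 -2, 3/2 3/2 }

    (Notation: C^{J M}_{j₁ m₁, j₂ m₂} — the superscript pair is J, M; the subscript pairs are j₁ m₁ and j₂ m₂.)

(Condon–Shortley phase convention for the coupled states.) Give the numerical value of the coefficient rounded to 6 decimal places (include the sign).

+0.218218

√[10·0!6!3!/10! · 1!5!3!0!4!5!] = √(172800/7)
  +(−1)^0/∏(0,0,5,3,1,0)! = 1/720  (running 1/720)
⟨..|..⟩ = √(172800/7)·(1/720) = +0.218218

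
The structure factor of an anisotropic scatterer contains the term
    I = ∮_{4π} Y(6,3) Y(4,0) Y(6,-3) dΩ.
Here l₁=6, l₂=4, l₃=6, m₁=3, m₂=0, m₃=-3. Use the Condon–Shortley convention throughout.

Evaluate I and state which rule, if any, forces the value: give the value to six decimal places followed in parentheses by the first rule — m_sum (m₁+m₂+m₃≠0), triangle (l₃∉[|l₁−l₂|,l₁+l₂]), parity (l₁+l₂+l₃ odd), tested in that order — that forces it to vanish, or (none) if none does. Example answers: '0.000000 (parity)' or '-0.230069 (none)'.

0.081461 (none)

Rules hold: Σm=0, L=16 even, 2≤6≤10.
N = 13·9·13 = 1521
Δ = 4!·8!·4!/17! = 1/15315300
Racah Σ t=0..4: t=0:+1/829440 t=1:−1/25920 t=2:+1/9216 t=3:−1/25920 t=4:+1/829440 = 7/207360
⇒ 3j(6 4 6; 0 0 0)² = 28/2431, sgn +1
Racah Σ t=0..3: t=0:+1/414720 t=1:−1/51840 t=2:+1/80640 t=3:−1/1451520 = -1/193536
⇒ 3j(6 4 6; 3 0 -3)² = 81/17017, sgn +1
4πI² = N·(3j₀)²·(3jₘ)² = 2916/34969
I = +1·√(0.0833881/4π) = 0.08146053
No selection rule forces the value: the integral is nonzero (none).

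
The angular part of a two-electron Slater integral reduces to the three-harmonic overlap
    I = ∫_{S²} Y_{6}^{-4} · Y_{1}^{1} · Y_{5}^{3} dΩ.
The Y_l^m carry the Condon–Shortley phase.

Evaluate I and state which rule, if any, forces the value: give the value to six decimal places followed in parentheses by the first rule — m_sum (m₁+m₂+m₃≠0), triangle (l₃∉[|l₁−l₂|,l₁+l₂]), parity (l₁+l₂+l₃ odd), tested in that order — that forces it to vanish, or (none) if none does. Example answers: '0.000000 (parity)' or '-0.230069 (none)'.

0.274090 (none)

Rules hold: Σm=0, L=12 even, 5≤5≤7.
N = 13·3·11 = 429
Δ = 2!·10!·0!/13! = 1/858
Racah Σ t=1..1: t=1:−1/14400 = -1/14400
⇒ 3j(6 1 5; 0 0 0)² = 6/143, sgn +1
Racah Σ t=2..2: t=2:+1/161280 = 1/161280
⇒ 3j(6 1 5; -4 1 3)² = 15/286, sgn +1
4πI² = N·(3j₀)²·(3jₘ)² = 135/143
I = +1·√(0.944056/4π) = 0.27409047
No selection rule forces the value: the integral is nonzero (none).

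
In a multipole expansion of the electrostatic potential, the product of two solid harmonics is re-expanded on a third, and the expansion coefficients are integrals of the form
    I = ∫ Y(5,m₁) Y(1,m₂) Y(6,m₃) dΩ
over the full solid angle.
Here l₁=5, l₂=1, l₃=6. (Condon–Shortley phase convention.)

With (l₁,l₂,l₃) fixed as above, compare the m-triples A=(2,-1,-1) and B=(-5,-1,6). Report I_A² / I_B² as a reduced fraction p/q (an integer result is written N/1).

5/33

Same 5,1,6: normalisation and zero-m 3j drop out of the ratio.
A: Δ: 0! 10! 2! / 13! → 1/858; sum: t=0:+1/60480 = 1/60480; 3j²(5 1 6; 2 -1 -1) = Δ·Π!·Σ² = 5/429  (sign -1)
B: Δ: 0! 10! 2! / 13! → 1/858; sum: t=0:+1/7257600 = 1/7257600; 3j²(5 1 6; -5 -1 6) = Δ·Π!·Σ² = 1/13  (sign +1)
I_A²/I_B² = (5/429)/(1/13) = 5/33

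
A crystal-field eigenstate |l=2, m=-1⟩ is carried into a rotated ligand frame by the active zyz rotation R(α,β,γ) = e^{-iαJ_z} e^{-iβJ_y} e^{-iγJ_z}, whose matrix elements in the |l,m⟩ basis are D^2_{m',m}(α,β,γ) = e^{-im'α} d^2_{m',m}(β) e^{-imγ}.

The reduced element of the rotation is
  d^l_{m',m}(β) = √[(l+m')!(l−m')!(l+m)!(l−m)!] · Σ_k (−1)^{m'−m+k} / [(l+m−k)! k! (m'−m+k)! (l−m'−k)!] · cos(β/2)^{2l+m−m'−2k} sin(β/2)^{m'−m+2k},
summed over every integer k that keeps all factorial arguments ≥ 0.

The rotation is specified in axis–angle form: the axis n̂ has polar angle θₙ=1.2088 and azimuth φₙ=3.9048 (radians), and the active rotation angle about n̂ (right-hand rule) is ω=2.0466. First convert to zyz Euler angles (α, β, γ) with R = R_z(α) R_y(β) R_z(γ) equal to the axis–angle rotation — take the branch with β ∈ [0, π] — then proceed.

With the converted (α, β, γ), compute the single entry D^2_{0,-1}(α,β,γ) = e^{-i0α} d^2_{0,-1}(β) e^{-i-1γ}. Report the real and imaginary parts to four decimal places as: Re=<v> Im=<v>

Re=-0.0761 Im=-0.3150

Axis–angle → zyz. n̂ = (sinθₙcosφₙ, sinθₙsinφₙ, cosθₙ) = (-0.675791, -0.646444, +0.354142), ω = 2.0466.
R = I cosω + sinω [n̂]ₓ + (1−cosω) n̂n̂ᵀ gives
  R = [+0.207830, +0.322161, -0.923590; +0.951772, +0.151253, +0.266931; +0.225691, -0.934524, -0.275189]
β = atan2(√(R₁₃²+R₂₃²), R₃₃) = 1.849583; α = atan2(R₂₃, R₁₃) mod 2π = 2.860245; γ = atan2(R₃₂, −R₃₁) mod 2π = 4.475423
First d^2_{0,-1}(β=1.8496), then the phase factors e^{-i(0)α} and e^{-i(-1)γ}:
c=cos(1.849583/2)=0.602001, s=sin(1.849583/2)=0.798495; N=√[2·2·1·6]=4.898979
The bounds max(0,m−m')=0 and min(l+m,l−m')=1 give 2 terms
  k=0: (−1)^1·4.8990/(2)·0.6020^3·0.7985^1 = -0.426717
  k=1: (−1)^2·4.8990/(2)·0.6020^1·0.7985^3 = +0.750741
d^2_{0,-1}(1.8496) = -0.426717 +0.750741 = +0.324024
Phases: e^{-i·(0)·2.8602}=+1.000000+0.000000i, e^{-i·(-1)·4.4754}=-0.234755-0.972055i ⇒ D=-0.076066-0.314969i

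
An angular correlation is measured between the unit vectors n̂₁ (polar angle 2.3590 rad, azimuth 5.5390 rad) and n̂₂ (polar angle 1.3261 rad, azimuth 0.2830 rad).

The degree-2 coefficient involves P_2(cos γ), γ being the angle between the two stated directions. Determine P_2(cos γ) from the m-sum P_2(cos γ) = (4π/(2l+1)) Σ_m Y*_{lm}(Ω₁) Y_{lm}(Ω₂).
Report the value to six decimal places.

Term-by-term m-sum for l=2 (normalisation 4π/5 = 2.513274):
  m=-2: (0.01581 - 0.19140j) × (0.30690 - 0.19499j) = -0.03247 - 0.06182j  (running Σ = -0.03247 - 0.06182j)
  m=-1: (-0.28415 + 0.26165j) × (0.17436 - 0.05070j) = -0.03628 + 0.06003j  (running Σ = -0.06875 - 0.00180j)
  m=0: (0.16035 + 0.00000j) × (-0.25986 + 0.00000j) = -0.04167 + 0.00000j  (running Σ = -0.11041 - 0.00180j)
  m=1: (0.28415 + 0.26165j) × (-0.17436 - 0.05070j) = -0.03628 - 0.06003j  (running Σ = -0.14669 - 0.06182j)
  m=2: (0.01581 + 0.19140j) × (0.30690 + 0.19499j) = -0.03247 + 0.06182j  (running Σ = -0.17916 + 0.00000j)
Total Σ_m = -0.17916 + 0.00000j. Multiply by 2.513274: -0.45028 + 0.00000j. P_2(cos γ) = -0.450281

-0.450281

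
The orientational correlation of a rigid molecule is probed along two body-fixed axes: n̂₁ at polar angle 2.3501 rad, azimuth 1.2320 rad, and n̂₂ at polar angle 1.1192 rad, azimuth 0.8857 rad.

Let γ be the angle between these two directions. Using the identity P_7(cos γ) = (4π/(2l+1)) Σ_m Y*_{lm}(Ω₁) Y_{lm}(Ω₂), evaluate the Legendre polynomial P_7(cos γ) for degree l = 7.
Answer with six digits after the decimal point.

Term-by-term m-sum for l=7 (normalisation 4π/15 = 0.837758):
  m=-7: (-0.032101+0.033104i) × (+0.237878+0.019858i) = -0.008293+0.007237i  (running Σ = -0.008293+0.007237i)
  m=-6: (-0.075971-0.152578i) × (+0.245252+0.357094i) = +0.035852-0.064549i  (running Σ = +0.027559-0.057312i)
  m=-5: (+0.359682-0.044533i) × (-0.089439+0.306538i) = -0.018518+0.114239i  (running Σ = +0.009041+0.056928i)
  m=-4: (-0.096677+0.441415i) × (+0.101285-0.042967i) = +0.009174+0.048862i  (running Σ = +0.018215+0.105790i)
  m=-3: (-0.179016-0.110844i) × (+0.312545+0.164503i) = -0.037716-0.064092i  (running Σ = -0.019501+0.041697i)
  m=-2: (-0.192747+0.155101i) × (+0.008399+0.041305i) = -0.008025-0.006659i  (running Σ = -0.027527+0.035039i)
  m=-1: (-0.111552-0.316564i) × (+0.208005-0.254557i) = -0.103787-0.037451i  (running Σ = -0.131313-0.002412i)
  m=0: (-0.154327-0.000000i) × (+0.084004+0.000000i) = -0.012964-0.000000i  (running Σ = -0.144278-0.002412i)
  m=1: (+0.111552-0.316564i) × (-0.208005-0.254557i) = -0.103787+0.037451i  (running Σ = -0.248064+0.035039i)
  m=2: (-0.192747-0.155101i) × (+0.008399-0.041305i) = -0.008025+0.006659i  (running Σ = -0.256090+0.041697i)
  m=3: (+0.179016-0.110844i) × (-0.312545+0.164503i) = -0.037716+0.064092i  (running Σ = -0.293806+0.105790i)
  m=4: (-0.096677-0.441415i) × (+0.101285+0.042967i) = +0.009174-0.048862i  (running Σ = -0.284632+0.056928i)
  m=5: (-0.359682-0.044533i) × (+0.089439+0.306538i) = -0.018518-0.114239i  (running Σ = -0.303150-0.057312i)
  m=6: (-0.075971+0.152578i) × (+0.245252-0.357094i) = +0.035852+0.064549i  (running Σ = -0.267298+0.007237i)
  m=7: (+0.032101+0.033104i) × (-0.237878+0.019858i) = -0.008293-0.007237i  (running Σ = -0.275591-0.000000i)
Accumulated sum -0.275591-0.000000i; after 4π/(2l+1) scaling, -0.230879-0.000000i ⇒ P_7 = -0.230879

-0.230879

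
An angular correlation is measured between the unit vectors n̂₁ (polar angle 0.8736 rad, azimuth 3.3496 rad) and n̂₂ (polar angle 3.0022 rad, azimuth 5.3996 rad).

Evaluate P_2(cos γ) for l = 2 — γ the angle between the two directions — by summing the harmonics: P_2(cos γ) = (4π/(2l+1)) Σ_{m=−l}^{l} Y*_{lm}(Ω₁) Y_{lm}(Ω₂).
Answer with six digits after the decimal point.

0.203747

Summing Y*_{l m}(θ₁,φ₁)·Y_{l m}(θ₂,φ₂) over m ∈ [−2, 2]; prefactor 4π/(2·2+1) = 2.513274:
  m=-2: Y*=0.20767 + 0.09175j  Y=-0.00145 + 0.00731j  product -0.00097 + 0.00139j
  m=-1: Y*=-0.37208 - 0.07853j  Y=-0.06743 - 0.08217j  product 0.01864 + 0.03587j
  m=+0: Y*=0.07467 + 0.00000j  Y=0.61252 + 0.00000j  product 0.04574 + 0.00000j
  m=+1: Y*=0.37208 - 0.07853j  Y=0.06743 - 0.08217j  product 0.01864 - 0.03587j
  m=+2: Y*=0.20767 - 0.09175j  Y=-0.00145 - 0.00731j  product -0.00097 - 0.00139j
Σ over m = 0.08107 - 0.00000j; ×(4π/5) → 0.20375 - 0.00000j. Real part: 0.203747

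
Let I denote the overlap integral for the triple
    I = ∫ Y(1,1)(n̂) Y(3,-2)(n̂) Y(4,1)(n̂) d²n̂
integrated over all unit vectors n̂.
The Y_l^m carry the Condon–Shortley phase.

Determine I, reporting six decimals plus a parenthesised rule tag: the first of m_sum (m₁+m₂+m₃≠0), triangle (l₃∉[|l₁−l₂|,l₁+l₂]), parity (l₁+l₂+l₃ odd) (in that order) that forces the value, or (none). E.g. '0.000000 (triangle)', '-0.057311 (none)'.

-0.106622 (none)

Rules hold: Σm=0, L=8 even, 2≤4≤4.
N = 3·7·9 = 189
Δ = 0!·2!·6!/9! = 1/252
Racah Σ t=0..0: t=0:+1/36 = 1/36
⇒ 3j(1 3 4; 0 0 0)² = 4/63, sgn +1
Racah Σ t=0..0: t=0:+1/240 = 1/240
⇒ 3j(1 3 4; 1 -2 1)² = 1/84, sgn -1
4πI² = N·(3j₀)²·(3jₘ)² = 1/7
I = -1·√(0.142857/4π) = -0.10662181
No selection rule forces the value: the integral is nonzero (none).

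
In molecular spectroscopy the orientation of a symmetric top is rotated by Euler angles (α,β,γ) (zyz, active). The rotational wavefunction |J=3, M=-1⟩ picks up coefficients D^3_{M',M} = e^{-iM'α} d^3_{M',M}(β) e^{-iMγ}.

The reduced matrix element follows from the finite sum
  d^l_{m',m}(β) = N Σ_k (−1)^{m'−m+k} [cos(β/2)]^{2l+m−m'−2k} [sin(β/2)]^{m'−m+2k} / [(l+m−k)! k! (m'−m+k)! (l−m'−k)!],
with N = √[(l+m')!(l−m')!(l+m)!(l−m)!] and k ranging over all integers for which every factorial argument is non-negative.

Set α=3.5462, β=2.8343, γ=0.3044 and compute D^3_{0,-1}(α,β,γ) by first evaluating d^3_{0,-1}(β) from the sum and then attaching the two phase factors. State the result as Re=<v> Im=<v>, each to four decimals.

Split into d^3_{0,-1}(β=2.8343) × two z-phases.
c=cos(2.834300/2)=0.153043, s=sin(2.834300/2)=0.988220; N=√[6·6·2·24]=41.569219
The bounds max(0,m−m')=0 and min(l+m,l−m')=2 give 3 terms
  k=0: (−1)^1·41.5692/(12)·0.1530^5·0.9882^1 = -0.000287
  k=1: (−1)^2·41.5692/(4)·0.1530^3·0.9882^3 = +0.035951
  k=2: (−1)^3·41.5692/(12)·0.1530^1·0.9882^5 = -0.499655
d^3_{0,-1}(2.8343) = -0.000287 +0.035951 -0.499655 = -0.463991
D = (+1.000000+0.000000i)·(-0.463991)·(+0.954027+0.299721i) = -0.442660-0.139068i

Re=-0.4427 Im=-0.1391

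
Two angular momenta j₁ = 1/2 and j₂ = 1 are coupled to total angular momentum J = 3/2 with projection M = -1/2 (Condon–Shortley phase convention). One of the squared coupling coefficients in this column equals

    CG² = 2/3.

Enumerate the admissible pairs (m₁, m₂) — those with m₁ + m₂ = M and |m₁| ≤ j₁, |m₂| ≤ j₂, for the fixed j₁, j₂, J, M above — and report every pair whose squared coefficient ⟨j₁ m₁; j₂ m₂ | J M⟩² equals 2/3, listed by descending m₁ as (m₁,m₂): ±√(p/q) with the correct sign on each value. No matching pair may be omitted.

(-1/2,0): +√(2/3)

Admissible pairs with m₁+m₂ = M = -1/2: (-1/2,0), (1/2,-1)
  (m₁,m₂)=(1/2,-1): CG² = 1/3, CG = +√(1/3)
  (m₁,m₂)=(-1/2,0): CG² = 2/3, CG = +√(2/3)   ← matches the target
Pairs with CG² = 2/3: (-1/2,0): +√(2/3)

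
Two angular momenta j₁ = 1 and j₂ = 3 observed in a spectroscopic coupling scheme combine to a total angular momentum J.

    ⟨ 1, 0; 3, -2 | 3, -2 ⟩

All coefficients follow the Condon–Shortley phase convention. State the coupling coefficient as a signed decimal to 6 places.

j₁+j₂−J=1  J+j₁−j₂=1  J−j₁+j₂=5  j₁+j₂+J+1=8
(j₁±m₁, j₂±m₂, J±M) = (1,1,1,5,1,5)
P² = 300
sum k=0..1:
  [0] +1/24 = 1/24
  [1] −1/120 = -1/120
S = 1/30
C² = P²·S² = 1/3 ; C = +0.577350

+√(1/3) ≈ +0.577350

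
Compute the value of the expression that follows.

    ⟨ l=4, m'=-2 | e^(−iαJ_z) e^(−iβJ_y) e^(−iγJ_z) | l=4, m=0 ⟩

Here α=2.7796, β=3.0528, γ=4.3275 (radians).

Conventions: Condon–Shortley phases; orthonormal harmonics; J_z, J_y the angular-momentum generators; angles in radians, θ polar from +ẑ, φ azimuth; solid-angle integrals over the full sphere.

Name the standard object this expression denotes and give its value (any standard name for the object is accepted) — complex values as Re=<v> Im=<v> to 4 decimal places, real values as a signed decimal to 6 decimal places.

This is a Wigner D-matrix element — the rotation-matrix element ⟨l m'| R(α,β,γ) |l m⟩ in the angular-momentum basis.
Split into d^4_{-2,0}(β=3.0528) × two z-phases.
Half-angle: c=0.044382, s=0.999015. N=√(2·720·24·24)=910.735966
k: max(0,(0)−(-2))=2 … min(4+(0),4−(-2))=4
  k=2: (−1)^0·910.7360/(96)·0.0444^6·0.9990^2 = +0.000000
  k=3: (−1)^1·910.7360/(36)·0.0444^4·0.9990^4 = -0.000098
  k=4: (−1)^2·910.7360/(96)·0.0444^2·0.9990^6 = +0.018576
d^4_{-2,0}(3.0528) = +0.000000 -0.000098 +0.018576 = +0.018479
Phases: e^{-i·(-2)·2.7796}=+0.749172-0.662376i, e^{-i·(0)·4.3275}=+1.000000+0.000000i ⇒ D=+0.013844-0.012240i

Wigner D-matrix element, Re=0.0138 Im=-0.0122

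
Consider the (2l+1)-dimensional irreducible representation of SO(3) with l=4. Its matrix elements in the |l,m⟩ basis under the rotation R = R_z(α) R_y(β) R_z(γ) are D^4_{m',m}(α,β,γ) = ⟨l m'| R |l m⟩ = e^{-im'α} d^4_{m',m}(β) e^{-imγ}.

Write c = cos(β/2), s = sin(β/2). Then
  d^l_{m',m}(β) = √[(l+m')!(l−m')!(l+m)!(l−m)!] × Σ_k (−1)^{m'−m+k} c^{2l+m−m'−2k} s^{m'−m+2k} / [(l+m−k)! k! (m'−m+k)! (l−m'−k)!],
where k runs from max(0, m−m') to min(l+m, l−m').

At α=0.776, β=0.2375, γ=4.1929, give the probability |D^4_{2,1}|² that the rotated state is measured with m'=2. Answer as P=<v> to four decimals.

P=0.1977

Split into d^4_{2,1}(β=0.2375) × two z-phases.
Half-angle: c=0.992958, s=0.118471. N=√(720·2·120·6)=1018.233765
k: max(0,(1)−(2))=0 … min(4+(1),4−(2))=2
  k=0: (−1)^1·1018.2338/(240)·0.9930^7·0.1185^1 = -0.478369
  k=1: (−1)^2·1018.2338/(48)·0.9930^5·0.1185^3 = +0.034048
  k=2: (−1)^3·1018.2338/(72)·0.9930^3·0.1185^5 = -0.000323
d^4_{2,1}(0.2375) = -0.478369 +0.034048 -0.000323 = -0.444644
|D^4_{2,1}|² = |d^4_{2,1}(β)|² = (-0.444644)² = 0.197708 (the z-rotation phases have unit modulus)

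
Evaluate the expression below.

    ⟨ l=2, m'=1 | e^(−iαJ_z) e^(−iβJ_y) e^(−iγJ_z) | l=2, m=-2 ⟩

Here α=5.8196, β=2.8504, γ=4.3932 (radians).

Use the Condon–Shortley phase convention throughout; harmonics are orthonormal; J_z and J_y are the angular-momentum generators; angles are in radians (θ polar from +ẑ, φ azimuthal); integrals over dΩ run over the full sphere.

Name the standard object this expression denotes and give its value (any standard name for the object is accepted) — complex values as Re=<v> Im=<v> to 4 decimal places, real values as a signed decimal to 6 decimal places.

Wigner D-matrix element, Re=0.2768 Im=-0.0489

This is a Wigner D-matrix element — the rotation-matrix element ⟨l m'| R(α,β,γ) |l m⟩ in the angular-momentum basis.
Split into d^2_{1,-2}(β=2.8504) × two z-phases.
c=cos(2.850400/2)=0.145082, s=sin(2.850400/2)=0.989420; N=√[6·1·1·24]=12.000000
k: max(0,(-2)−(1))=0 … min(2+(-2),2−(1))=0
  k=0: (−1)^3·12.0000/(6)·0.1451^1·0.9894^3 = -0.281052
d^2_{1,-2}(2.8504) = -0.281052
Phases: e^{-i·(1)·5.8196}=+0.894455+0.447158i, e^{-i·(-2)·4.3932}=-0.803063+0.595894i ⇒ D=+0.276769-0.048876i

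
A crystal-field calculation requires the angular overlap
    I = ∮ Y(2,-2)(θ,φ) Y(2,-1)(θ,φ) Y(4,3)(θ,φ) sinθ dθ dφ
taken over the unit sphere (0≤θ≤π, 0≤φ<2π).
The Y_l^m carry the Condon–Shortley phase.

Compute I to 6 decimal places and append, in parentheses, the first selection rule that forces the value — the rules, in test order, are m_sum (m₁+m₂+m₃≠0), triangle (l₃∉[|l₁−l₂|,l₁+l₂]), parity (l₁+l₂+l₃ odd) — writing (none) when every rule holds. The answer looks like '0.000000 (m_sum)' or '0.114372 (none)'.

-0.238414 (none)

Checks pass: Σm=0; 8 even; l₃=4∈[0,4].
(2·2+1)(2·2+1)(2·4+1) = 225
Δ: 0! 4! 4! / 9! → 1/630
sum: t=0:+1/16 = 1/16
3j²(2 2 4; 0 0 0) = Δ·Π!·Σ² = 2/35  (sign +1)
sum: t=0:+1/144 = 1/144
3j²(2 2 4; -2 -1 3) = Δ·Π!·Σ² = 1/18  (sign -1)
combine: 4πI² = 225·2/35·1/18 = 5/7
take √, sign -1: I = -0.23841361
No selection rule forces the value: the integral is nonzero (none).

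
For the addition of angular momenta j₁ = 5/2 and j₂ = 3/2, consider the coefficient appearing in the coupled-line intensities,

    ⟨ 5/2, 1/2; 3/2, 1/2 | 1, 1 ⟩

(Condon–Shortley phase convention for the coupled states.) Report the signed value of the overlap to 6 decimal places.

j₁+j₂−J=3  J+j₁−j₂=2  J−j₁+j₂=0  j₁+j₂+J+1=6
(j₁±m₁, j₂±m₂, J±M) = (3,2,2,1,2,0)
P² = 12/5
sum k=2..2:
  [2] +1/4 = 1/4
S = 1/4
C² = P²·S² = 3/20 ; C = +0.387298

+0.387298  (= +√(3/20))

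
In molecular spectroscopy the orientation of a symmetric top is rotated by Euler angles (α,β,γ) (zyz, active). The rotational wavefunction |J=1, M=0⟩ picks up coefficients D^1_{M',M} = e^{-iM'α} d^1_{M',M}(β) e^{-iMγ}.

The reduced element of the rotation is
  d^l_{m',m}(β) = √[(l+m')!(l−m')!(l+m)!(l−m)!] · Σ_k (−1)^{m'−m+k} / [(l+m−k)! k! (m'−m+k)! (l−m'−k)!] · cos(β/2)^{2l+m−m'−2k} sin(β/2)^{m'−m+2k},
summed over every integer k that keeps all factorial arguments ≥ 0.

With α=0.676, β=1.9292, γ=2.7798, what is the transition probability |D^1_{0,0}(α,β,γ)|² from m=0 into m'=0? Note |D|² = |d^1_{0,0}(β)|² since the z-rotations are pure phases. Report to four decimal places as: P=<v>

P=0.1230

D^1_{0,0}(0.6760,1.9292,2.7798) = e^{-i·0·0.6760}·d^1_{0,0}(1.9292)·e^{-i·0·2.7798}. Compute d first:
c=cos(1.929200/2)=0.569746, s=sin(1.929200/2)=0.821821; N=√[1·1·1·1]=1.000000
k∈{0,1} keeps every argument non-negative
  k=0: (−1)^0·1.0000/(1)·0.5697^2·0.8218^0 = +0.324610
  k=1: (−1)^1·1.0000/(1)·0.5697^0·0.8218^2 = -0.675390
d^1_{0,0}(1.9292) = +0.324610 -0.675390 = -0.350780
|D^1_{0,0}|² = |d^1_{0,0}(β)|² = (-0.350780)² = 0.123046 (the z-rotation phases have unit modulus)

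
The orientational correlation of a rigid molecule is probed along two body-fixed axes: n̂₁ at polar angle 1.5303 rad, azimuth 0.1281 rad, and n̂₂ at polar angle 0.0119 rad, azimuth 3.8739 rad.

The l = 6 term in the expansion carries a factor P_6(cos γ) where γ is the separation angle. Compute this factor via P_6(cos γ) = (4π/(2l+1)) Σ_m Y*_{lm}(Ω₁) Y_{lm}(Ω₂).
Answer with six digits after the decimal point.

Term-by-term m-sum for l=6 (normalisation 4π/13 = 0.966644):
  term(m=-6) = (-0.000000, 0.000000)   from Y*(Ω₁)=(0.345577, 0.334157), Y(Ω₂)=(-0.000000, 0.000000)
  term(m=-5) = (0.000000, 0.000000)   from Y*(Ω₁)=(0.054100, 0.040322), Y(Ω₂)=(0.000000, -0.000000)
  term(m=-4) = (0.000000, 0.000000)   from Y*(Ω₁)=(-0.304353, -0.171203), Y(Ω₂)=(-0.000000, -0.000000)
  term(m=-3) = (-0.000000, -0.000001)   from Y*(Ω₁)=(-0.072725, -0.029410), Y(Ω₂)=(0.000005, 0.000007)
  term(m=-2) = (0.000083, -0.000218)   from Y*(Ω₁)=(0.305296, 0.079974), Y(Ω₂)=(0.000078, -0.000733)
  term(m=-1) = (-0.002661, 0.001837)   from Y*(Ω₁)=(0.081832, 0.010540), Y(Ω₂)=(-0.029144, 0.026203)
  term(m=+0) = (-0.311747, -0.000000)   from Y*(Ω₁)=(-0.306959, -0.000000), Y(Ω₂)=(1.015595, 0.000000)
  term(m=+1) = (-0.002661, -0.001837)   from Y*(Ω₁)=(-0.081832, 0.010540), Y(Ω₂)=(0.029144, 0.026203)
  term(m=+2) = (0.000083, 0.000218)   from Y*(Ω₁)=(0.305296, -0.079974), Y(Ω₂)=(0.000078, 0.000733)
  term(m=+3) = (-0.000000, 0.000001)   from Y*(Ω₁)=(0.072725, -0.029410), Y(Ω₂)=(-0.000005, 0.000007)
  term(m=+4) = (0.000000, -0.000000)   from Y*(Ω₁)=(-0.304353, 0.171203), Y(Ω₂)=(-0.000000, 0.000000)
  term(m=+5) = (0.000000, -0.000000)   from Y*(Ω₁)=(-0.054100, 0.040322), Y(Ω₂)=(-0.000000, -0.000000)
  term(m=+6) = (-0.000000, -0.000000)   from Y*(Ω₁)=(0.345577, -0.334157), Y(Ω₂)=(-0.000000, -0.000000)
Accumulated sum (-0.316904, -0.000000); after 4π/(2l+1) scaling, (-0.306333, -0.000000) ⇒ P_6 = -0.306333

-0.306333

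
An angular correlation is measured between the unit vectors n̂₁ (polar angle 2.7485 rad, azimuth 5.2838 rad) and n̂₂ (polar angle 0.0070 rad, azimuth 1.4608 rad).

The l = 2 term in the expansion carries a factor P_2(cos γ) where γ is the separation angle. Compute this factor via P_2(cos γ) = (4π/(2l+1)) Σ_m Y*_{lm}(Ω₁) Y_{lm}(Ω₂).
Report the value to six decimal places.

Summing Y*_{l m}(θ₁,φ₁)·Y_{l m}(θ₂,φ₂) over m ∈ [−2, 2]; prefactor 4π/(2·2+1) = 2.513274:
  m=-2: (-0.02352 - 0.05156j) × (-0.00002 - 0.00000j) = 0.00000 + 0.00000j  (running Σ = 0.00000 + 0.00000j)
  m=-1: (-0.14783 + 0.22993j) × (0.00059 - 0.00537j) = 0.00115 + 0.00093j  (running Σ = 0.00115 + 0.00093j)
  m=0: (0.49196 + 0.00000j) × (0.63074 + 0.00000j) = 0.31029 + 0.00000j  (running Σ = 0.31144 + 0.00093j)
  m=1: (0.14783 + 0.22993j) × (-0.00059 - 0.00537j) = 0.00115 - 0.00093j  (running Σ = 0.31259 + 0.00000j)
  m=2: (-0.02352 + 0.05156j) × (-0.00002 + 0.00000j) = 0.00000 - 0.00000j  (running Σ = 0.31259 - 0.00000j)
Σ over m = 0.31259 - 0.00000j; ×(4π/5) → 0.78563 - 0.00000j. Real part: 0.785627

0.785627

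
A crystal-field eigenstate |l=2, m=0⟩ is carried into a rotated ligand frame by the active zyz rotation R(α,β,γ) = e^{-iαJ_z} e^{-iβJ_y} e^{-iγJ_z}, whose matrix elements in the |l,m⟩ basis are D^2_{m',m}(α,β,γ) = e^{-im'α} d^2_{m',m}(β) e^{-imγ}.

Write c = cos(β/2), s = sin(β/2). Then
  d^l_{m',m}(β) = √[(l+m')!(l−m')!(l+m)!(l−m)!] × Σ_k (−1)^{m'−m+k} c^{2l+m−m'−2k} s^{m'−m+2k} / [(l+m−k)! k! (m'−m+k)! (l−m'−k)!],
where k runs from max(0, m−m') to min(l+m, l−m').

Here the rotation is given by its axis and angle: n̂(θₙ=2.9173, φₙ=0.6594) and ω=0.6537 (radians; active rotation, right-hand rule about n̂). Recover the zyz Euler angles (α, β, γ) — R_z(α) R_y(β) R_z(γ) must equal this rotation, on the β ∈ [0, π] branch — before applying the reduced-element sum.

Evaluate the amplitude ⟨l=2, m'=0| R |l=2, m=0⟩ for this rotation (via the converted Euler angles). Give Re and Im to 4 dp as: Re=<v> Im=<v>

Axis–angle → zyz. n̂ = (sinθₙcosφₙ, sinθₙsinφₙ, cosθₙ) = (+0.175789, +0.136262, -0.974952), ω = 0.6537.
R = I cosω + sinω [n̂]ₓ + (1−cosω) n̂n̂ᵀ gives
  R = [+0.800210, +0.597833, +0.047532; -0.587957, +0.797667, -0.134291; -0.118198, +0.079514, +0.989801]
β = atan2(√(R₁₃²+R₂₃²), R₃₃) = 0.142941; α = atan2(R₂₃, R₁₃) mod 2π = 5.052575; γ = atan2(R₃₂, −R₃₁) mod 2π = 0.592182
Split into d^2_{0,0}(β=0.1429) × two z-phases.
With c≡cos(β/2)=0.997447 and s≡sin(β/2)=0.071409, N=[2·2·2·2]^{1/2}=4.000000
The bounds max(0,m−m')=0 and min(l+m,l−m')=2 give 3 terms
  k=0: (−1)^0·4.0000/(4)·0.9974^4·0.0714^0 = +0.989827
  k=1: (−1)^1·4.0000/(1)·0.9974^2·0.0714^2 = -0.020293
  k=2: (−1)^2·4.0000/(4)·0.9974^0·0.0714^4 = +0.000026
d^2_{0,0}(0.1429) = +0.989827 -0.020293 +0.000026 = +0.969560
D = (+1.000000+0.000000i)·(+0.969560)·(+1.000000+0.000000i) = +0.969560+0.000000i

Re=0.9696 Im=0.0000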